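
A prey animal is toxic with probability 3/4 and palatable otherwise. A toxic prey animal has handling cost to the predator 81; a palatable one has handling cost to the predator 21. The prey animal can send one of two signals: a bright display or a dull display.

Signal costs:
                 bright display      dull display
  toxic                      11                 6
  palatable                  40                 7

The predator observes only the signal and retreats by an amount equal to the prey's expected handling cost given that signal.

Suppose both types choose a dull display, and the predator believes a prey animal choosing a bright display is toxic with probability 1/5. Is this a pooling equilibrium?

On the equilibrium path (dull display) the predator holds the prior 3/4 and pays 3/4·81 + 1/4·21 = 66. Off-path (bright display) belief 1/5 gives 1/5·81 + 4/5·21 = 33.
Toxic: dull display gives 66 − 6 = 60; bright display gives 33 − 11 = 22. Stays. ✓
Palatable: dull display gives 66 − 7 = 59; bright display gives 33 − 40 = -7. Stays. ✓
Beliefs are Bayes-consistent on-path and both types best-respond.

Yes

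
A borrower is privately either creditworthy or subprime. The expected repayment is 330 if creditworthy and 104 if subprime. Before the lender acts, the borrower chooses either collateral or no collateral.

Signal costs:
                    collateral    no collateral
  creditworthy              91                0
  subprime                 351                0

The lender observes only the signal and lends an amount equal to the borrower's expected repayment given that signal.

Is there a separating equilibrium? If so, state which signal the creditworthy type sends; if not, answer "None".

Try creditworthy → collateral, subprime → no collateral:
  If types separate, collateral earns payment 330 and no collateral earns 104.
  Creditworthy: collateral gives 330 − 91 = 239; no collateral gives 104 − 0 = 104. No deviation. ✓
  Subprime: no collateral gives 104 − 0 = 104; collateral gives 330 − 351 = -21. No deviation. ✓
Both hold — the creditworthy type sends collateral.

collateral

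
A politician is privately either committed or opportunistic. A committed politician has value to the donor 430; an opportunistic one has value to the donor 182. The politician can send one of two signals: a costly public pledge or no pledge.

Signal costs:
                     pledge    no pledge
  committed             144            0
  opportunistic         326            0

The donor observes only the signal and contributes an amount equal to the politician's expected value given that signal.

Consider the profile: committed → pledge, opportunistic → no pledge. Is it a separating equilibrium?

Yes

If types separate, pledge earns payment 430 and no pledge earns 182.
Committed: pledge gives 430 − 144 = 286; no pledge gives 182 − 0 = 182. No deviation. ✓
Opportunistic: no pledge gives 182 − 0 = 182; pledge gives 430 − 326 = 104. No deviation. ✓
Neither type gains from mimicking the other.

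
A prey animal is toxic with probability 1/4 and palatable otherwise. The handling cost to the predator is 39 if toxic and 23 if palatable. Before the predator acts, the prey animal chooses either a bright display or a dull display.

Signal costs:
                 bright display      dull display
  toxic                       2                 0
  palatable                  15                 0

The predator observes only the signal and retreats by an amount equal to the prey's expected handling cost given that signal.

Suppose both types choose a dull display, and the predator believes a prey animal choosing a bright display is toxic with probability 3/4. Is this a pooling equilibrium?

No

On the equilibrium path (dull display) the predator holds the prior 1/4 and pays 1/4·39 + 3/4·23 = 27. Off-path (bright display) belief 3/4 gives 3/4·39 + 1/4·23 = 35.
Toxic: dull display gives 27 − 0 = 27; bright display gives 35 − 2 = 33. Deviates. ✗
Palatable: dull display gives 27 − 0 = 27; bright display gives 35 − 15 = 20. Stays. ✓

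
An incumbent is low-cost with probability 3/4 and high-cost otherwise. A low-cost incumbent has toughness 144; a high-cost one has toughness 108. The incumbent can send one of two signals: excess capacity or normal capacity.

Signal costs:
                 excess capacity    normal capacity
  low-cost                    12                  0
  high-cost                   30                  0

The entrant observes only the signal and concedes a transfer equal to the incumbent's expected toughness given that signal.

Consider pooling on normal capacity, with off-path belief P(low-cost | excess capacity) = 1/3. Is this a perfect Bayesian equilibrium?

On the equilibrium path (normal capacity) the entrant holds the prior 3/4 and pays 3/4·144 + 1/4·108 = 135. Off-path (excess capacity) belief 1/3 gives 1/3·144 + 2/3·108 = 120.
Low-cost: normal capacity gives 135 − 0 = 135; excess capacity gives 120 − 12 = 108. Stays. ✓
High-cost: normal capacity gives 135 − 0 = 135; excess capacity gives 120 − 30 = 90. Stays. ✓
Beliefs are Bayes-consistent on-path and both types best-respond.

Yes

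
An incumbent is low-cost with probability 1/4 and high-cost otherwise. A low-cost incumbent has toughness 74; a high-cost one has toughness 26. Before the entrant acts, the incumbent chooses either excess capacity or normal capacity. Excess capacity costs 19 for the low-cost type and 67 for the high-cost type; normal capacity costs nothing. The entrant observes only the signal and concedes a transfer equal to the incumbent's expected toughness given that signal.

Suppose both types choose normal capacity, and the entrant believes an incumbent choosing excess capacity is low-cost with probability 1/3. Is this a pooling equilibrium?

Yes

At the pooled signal (normal capacity) the entrant holds the prior 1/4 and pays 1/4·74 + 3/4·26 = 38. Off-path (excess capacity) belief 1/3 gives 1/3·74 + 2/3·26 = 42.
Low-cost: normal capacity gives 38 − 0 = 38; excess capacity gives 42 − 19 = 23. Stays. ✓
High-cost: normal capacity gives 38 − 0 = 38; excess capacity gives 42 − 67 = -25. Stays. ✓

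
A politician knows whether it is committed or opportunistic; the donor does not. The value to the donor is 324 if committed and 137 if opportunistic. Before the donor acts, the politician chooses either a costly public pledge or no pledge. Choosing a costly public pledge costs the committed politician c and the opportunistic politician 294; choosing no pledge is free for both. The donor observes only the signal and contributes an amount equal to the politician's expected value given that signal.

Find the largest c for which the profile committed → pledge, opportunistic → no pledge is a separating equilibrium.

Under separation: pledge → committed (pays 324); no pledge → opportunistic (pays 137).
Opportunistic: 137 − 0 = 137 ≥ 324 − 294 = 30. Holds regardless of c. ✓
Committed: 324 − c ≥ 137 − 0, so c ≤ 324 − 137 = 187.

187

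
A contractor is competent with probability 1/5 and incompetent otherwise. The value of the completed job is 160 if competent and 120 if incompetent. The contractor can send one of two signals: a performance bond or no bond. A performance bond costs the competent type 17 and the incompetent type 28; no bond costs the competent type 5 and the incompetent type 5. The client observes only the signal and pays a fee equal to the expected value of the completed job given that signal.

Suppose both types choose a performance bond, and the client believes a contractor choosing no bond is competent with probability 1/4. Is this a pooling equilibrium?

At the pooled signal (bond) the client holds the prior 1/5 and pays 1/5·160 + 4/5·120 = 128. Off-path (no bond) belief 1/4 gives 1/4·160 + 3/4·120 = 130.
Competent: bond gives 128 − 17 = 111; no bond gives 130 − 5 = 125. Deviates. ✗
Incompetent: bond gives 128 − 28 = 100; no bond gives 130 − 5 = 125. Deviates. ✗

No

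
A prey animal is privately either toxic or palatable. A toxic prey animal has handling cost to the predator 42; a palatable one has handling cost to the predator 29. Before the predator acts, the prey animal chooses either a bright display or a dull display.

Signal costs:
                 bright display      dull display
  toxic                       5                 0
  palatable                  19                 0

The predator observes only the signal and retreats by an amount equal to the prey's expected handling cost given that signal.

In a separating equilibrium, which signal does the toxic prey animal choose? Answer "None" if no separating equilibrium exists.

Try toxic → bright display, palatable → dull display:
  Under separation the predator infers type exactly: bright display → toxic (pays 42), dull display → palatable (pays 29).
  Toxic: bright display gives 42 − 5 = 37; dull display gives 29 − 0 = 29. No deviation. ✓
  Palatable: dull display gives 29 − 0 = 29; bright display gives 42 − 19 = 23. No deviation. ✓
Both hold — the toxic type sends bright display.

bright display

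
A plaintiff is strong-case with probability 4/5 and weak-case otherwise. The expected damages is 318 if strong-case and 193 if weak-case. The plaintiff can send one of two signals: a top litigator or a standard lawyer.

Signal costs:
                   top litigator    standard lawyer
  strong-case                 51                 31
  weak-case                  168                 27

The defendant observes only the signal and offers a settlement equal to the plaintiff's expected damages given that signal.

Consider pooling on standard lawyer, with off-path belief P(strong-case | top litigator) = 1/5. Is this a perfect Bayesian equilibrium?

Yes

On the equilibrium path (standard lawyer) the defendant holds the prior 4/5 and pays 4/5·318 + 1/5·193 = 293. Off-path (top litigator) belief 1/5 gives 1/5·318 + 4/5·193 = 218.
Strong-case: standard lawyer gives 293 − 31 = 262; top litigator gives 218 − 51 = 167. Stays. ✓
Weak-case: standard lawyer gives 293 − 27 = 266; top litigator gives 218 − 168 = 50. Stays. ✓
Beliefs are Bayes-consistent on-path and both types best-respond.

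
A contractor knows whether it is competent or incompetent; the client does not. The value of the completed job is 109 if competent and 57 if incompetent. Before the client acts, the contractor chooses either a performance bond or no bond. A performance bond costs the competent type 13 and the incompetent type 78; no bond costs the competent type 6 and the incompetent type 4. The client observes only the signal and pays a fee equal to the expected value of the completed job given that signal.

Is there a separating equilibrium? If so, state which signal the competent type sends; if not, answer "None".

Try competent → bond, incompetent → no bond:
  If types separate, bond earns payment 109 and no bond earns 57.
  Competent: bond gives 109 − 13 = 96; no bond gives 57 − 6 = 51. No deviation. ✓
  Incompetent: no bond gives 57 − 4 = 53; bond gives 109 − 78 = 31. No deviation. ✓
Both hold — the competent type sends bond.

bond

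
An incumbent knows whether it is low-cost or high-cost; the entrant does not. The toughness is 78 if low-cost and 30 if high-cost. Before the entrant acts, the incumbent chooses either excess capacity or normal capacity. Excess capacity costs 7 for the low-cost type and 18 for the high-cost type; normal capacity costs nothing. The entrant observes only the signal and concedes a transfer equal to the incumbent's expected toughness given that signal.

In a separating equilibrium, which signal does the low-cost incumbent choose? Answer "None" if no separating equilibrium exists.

None

Try low-cost → excess capacity, high-cost → normal capacity:
  If types separate, excess capacity earns payment 78 and normal capacity earns 30.
  Low-cost: excess capacity gives 78 − 7 = 71; normal capacity gives 30 − 0 = 30. No deviation. ✓
  High-cost: normal capacity gives 30 − 0 = 30; excess capacity gives 78 − 18 = 60. Would deviate. ✗
Try low-cost → normal capacity, high-cost → excess capacity:
  If types separate, normal capacity earns payment 78 and excess capacity earns 30.
  Low-cost: normal capacity gives 78 − 0 = 78; excess capacity gives 30 − 7 = 23. No deviation. ✓
  High-cost: excess capacity gives 30 − 18 = 12; normal capacity gives 78 − 0 = 78. Would deviate. ✗
Neither assignment is incentive-compatible.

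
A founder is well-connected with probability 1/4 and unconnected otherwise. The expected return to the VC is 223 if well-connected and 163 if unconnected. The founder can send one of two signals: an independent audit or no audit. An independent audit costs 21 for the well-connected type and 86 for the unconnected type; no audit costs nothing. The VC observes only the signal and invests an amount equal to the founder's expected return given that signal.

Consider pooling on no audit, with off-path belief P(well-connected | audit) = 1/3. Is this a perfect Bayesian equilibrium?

At the pooled signal (no audit) the VC holds the prior 1/4 and pays 1/4·223 + 3/4·163 = 178. Off-path (audit) belief 1/3 gives 1/3·223 + 2/3·163 = 183.
Well-connected: no audit gives 178 − 0 = 178; audit gives 183 − 21 = 162. Stays. ✓
Unconnected: no audit gives 178 − 0 = 178; audit gives 183 − 86 = 97. Stays. ✓

Yes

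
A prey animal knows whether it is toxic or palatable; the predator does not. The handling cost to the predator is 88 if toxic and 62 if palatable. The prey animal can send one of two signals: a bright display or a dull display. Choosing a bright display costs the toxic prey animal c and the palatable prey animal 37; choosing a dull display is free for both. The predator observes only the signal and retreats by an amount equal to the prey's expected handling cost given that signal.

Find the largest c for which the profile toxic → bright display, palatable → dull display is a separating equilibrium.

26

Under separation: bright display → toxic (pays 88); dull display → palatable (pays 62).
Palatable: 62 − 0 = 62 ≥ 88 − 37 = 51. Holds regardless of c. ✓
Toxic: 88 − c ≥ 62 − 0, so c ≤ 88 − 62 = 26.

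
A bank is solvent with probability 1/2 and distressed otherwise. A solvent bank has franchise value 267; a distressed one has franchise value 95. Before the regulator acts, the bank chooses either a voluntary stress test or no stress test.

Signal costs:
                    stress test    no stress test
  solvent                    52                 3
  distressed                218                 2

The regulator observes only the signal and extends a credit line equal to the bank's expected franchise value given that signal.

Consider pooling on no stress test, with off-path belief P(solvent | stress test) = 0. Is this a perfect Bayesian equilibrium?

On the equilibrium path (no stress test) the regulator holds the prior 1/2 and pays 1/2·267 + 1/2·95 = 181. Off-path (stress test) belief 0 gives 0·267 + 1·95 = 95.
Solvent: no stress test gives 181 − 3 = 178; stress test gives 95 − 52 = 43. Stays. ✓
Distressed: no stress test gives 181 − 2 = 179; stress test gives 95 − 218 = -123. Stays. ✓
Beliefs are Bayes-consistent on-path and both types best-respond.

Yes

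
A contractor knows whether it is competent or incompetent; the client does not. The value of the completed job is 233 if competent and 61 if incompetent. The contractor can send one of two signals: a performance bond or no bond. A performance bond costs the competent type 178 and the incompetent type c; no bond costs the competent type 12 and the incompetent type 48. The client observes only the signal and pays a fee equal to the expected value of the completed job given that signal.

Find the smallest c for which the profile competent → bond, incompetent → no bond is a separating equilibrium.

Under separation: bond → competent (pays 233); no bond → incompetent (pays 61).
Competent: 233 − 178 = 55 ≥ 61 − 12 = 49. Holds regardless of c. ✓
Incompetent: 61 − 48 ≥ 233 − c, so c ≥ 233 − 13 = 220.

220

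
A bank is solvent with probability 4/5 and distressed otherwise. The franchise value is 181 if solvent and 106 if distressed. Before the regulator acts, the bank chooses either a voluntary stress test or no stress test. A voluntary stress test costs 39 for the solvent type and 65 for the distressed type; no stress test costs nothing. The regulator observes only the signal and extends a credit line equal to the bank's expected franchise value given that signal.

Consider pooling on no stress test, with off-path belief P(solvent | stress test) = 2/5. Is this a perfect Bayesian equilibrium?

On the equilibrium path (no stress test) the regulator holds the prior 4/5 and pays 4/5·181 + 1/5·106 = 166. Off-path (stress test) belief 2/5 gives 2/5·181 + 3/5·106 = 136.
Solvent: no stress test gives 166 − 0 = 166; stress test gives 136 − 39 = 97. Stays. ✓
Distressed: no stress test gives 166 − 0 = 166; stress test gives 136 − 65 = 71. Stays. ✓
Beliefs are Bayes-consistent on-path and both types best-respond.

Yes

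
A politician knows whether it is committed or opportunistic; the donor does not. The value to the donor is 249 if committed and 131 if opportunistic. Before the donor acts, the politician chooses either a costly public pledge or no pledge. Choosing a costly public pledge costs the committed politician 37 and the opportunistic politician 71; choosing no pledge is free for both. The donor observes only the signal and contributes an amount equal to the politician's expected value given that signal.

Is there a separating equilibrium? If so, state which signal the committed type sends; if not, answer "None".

Try committed → pledge, opportunistic → no pledge:
  Under separation the donor infers type exactly: pledge → committed (pays 249), no pledge → opportunistic (pays 131).
  Committed: pledge gives 249 − 37 = 212; no pledge gives 131 − 0 = 131. No deviation. ✓
  Opportunistic: no pledge gives 131 − 0 = 131; pledge gives 249 − 71 = 178. Would deviate. ✗
Try committed → no pledge, opportunistic → pledge:
  Under separation the donor infers type exactly: no pledge → committed (pays 249), pledge → opportunistic (pays 131).
  Committed: no pledge gives 249 − 0 = 249; pledge gives 131 − 37 = 94. No deviation. ✓
  Opportunistic: pledge gives 131 − 71 = 60; no pledge gives 249 − 0 = 249. Would deviate. ✗
Neither assignment is incentive-compatible.

None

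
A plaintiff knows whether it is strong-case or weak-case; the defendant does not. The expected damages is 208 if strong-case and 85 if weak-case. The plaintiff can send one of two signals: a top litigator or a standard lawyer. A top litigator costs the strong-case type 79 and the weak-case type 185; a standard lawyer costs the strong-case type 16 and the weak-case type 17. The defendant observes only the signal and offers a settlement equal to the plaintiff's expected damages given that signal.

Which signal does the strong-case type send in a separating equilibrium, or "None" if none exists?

Try strong-case → top litigator, weak-case → standard lawyer:
  If types separate, top litigator earns payment 208 and standard lawyer earns 85.
  Strong-case: top litigator gives 208 − 79 = 129; standard lawyer gives 85 − 16 = 69. No deviation. ✓
  Weak-case: standard lawyer gives 85 − 17 = 68; top litigator gives 208 − 185 = 23. No deviation. ✓
Both hold — the strong-case type sends top litigator.

top litigator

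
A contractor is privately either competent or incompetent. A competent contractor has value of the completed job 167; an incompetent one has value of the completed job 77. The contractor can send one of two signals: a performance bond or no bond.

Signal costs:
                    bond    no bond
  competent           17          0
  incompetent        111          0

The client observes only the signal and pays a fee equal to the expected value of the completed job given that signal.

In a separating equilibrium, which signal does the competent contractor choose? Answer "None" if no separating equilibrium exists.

Try competent → bond, incompetent → no bond:
  If types separate, bond earns payment 167 and no bond earns 77.
  Competent: bond gives 167 − 17 = 150; no bond gives 77 − 0 = 77. No deviation. ✓
  Incompetent: no bond gives 77 − 0 = 77; bond gives 167 − 111 = 56. No deviation. ✓
Both hold — the competent type sends bond.

bond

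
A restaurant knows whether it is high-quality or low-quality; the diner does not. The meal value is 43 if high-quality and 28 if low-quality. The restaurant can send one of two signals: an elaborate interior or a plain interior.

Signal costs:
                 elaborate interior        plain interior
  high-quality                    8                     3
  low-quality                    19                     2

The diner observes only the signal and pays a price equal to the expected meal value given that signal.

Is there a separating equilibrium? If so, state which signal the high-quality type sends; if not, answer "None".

Try high-quality → elaborate interior, low-quality → plain interior:
  If types separate, elaborate interior earns payment 43 and plain interior earns 28.
  High-quality: elaborate interior gives 43 − 8 = 35; plain interior gives 28 − 3 = 25. No deviation. ✓
  Low-quality: plain interior gives 28 − 2 = 26; elaborate interior gives 43 − 19 = 24. No deviation. ✓
Both hold — the high-quality type sends elaborate interior.

elaborate interior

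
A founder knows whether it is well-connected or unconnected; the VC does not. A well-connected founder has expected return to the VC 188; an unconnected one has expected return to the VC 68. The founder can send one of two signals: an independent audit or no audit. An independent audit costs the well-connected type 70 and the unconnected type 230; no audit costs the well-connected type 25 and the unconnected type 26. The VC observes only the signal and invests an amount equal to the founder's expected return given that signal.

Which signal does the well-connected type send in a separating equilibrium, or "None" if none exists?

audit

Try well-connected → audit, unconnected → no audit:
  If types separate, audit earns payment 188 and no audit earns 68.
  Well-connected: audit gives 188 − 70 = 118; no audit gives 68 − 25 = 43. No deviation. ✓
  Unconnected: no audit gives 68 − 26 = 42; audit gives 188 − 230 = -42. No deviation. ✓
Both hold — the well-connected type sends audit.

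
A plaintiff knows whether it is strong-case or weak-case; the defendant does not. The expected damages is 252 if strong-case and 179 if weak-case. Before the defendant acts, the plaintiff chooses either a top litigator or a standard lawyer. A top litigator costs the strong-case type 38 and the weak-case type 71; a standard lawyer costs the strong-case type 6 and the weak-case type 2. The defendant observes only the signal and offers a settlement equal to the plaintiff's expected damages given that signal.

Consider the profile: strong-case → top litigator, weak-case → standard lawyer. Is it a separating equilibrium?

If types separate, top litigator earns payment 252 and standard lawyer earns 179.
Strong-case: top litigator gives 252 − 38 = 214; standard lawyer gives 179 − 6 = 173. No deviation. ✓
Weak-case: standard lawyer gives 179 − 2 = 177; top litigator gives 252 − 71 = 181. Would deviate. ✗

No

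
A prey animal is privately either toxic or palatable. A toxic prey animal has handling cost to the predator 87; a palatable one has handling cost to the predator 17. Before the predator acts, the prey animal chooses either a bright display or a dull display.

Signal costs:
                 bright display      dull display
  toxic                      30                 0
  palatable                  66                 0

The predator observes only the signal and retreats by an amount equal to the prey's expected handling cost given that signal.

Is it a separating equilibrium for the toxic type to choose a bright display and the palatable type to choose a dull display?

No

Under separation the predator infers type exactly: bright display → toxic (pays 87), dull display → palatable (pays 17).
Toxic: bright display gives 87 − 30 = 57; dull display gives 17 − 0 = 17. No deviation. ✓
Palatable: dull display gives 17 − 0 = 17; bright display gives 87 − 66 = 21. Would deviate. ✗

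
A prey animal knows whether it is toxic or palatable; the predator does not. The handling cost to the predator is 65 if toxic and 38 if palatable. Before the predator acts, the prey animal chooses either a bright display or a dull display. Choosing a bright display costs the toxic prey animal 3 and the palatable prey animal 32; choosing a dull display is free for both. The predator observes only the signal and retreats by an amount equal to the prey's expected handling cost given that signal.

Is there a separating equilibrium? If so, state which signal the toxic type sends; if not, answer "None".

Try toxic → bright display, palatable → dull display:
  If types separate, bright display earns payment 65 and dull display earns 38.
  Toxic: bright display gives 65 − 3 = 62; dull display gives 38 − 0 = 38. No deviation. ✓
  Palatable: dull display gives 38 − 0 = 38; bright display gives 65 − 32 = 33. No deviation. ✓
Both hold — the toxic type sends bright display.

bright display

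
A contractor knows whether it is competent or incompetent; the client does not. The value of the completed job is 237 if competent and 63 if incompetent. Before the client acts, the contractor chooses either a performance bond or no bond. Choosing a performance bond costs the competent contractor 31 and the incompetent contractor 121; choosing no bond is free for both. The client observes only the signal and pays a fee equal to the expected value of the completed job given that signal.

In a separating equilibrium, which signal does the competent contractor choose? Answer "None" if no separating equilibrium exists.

None

Try competent → bond, incompetent → no bond:
  If types separate, bond earns payment 237 and no bond earns 63.
  Competent: bond gives 237 − 31 = 206; no bond gives 63 − 0 = 63. No deviation. ✓
  Incompetent: no bond gives 63 − 0 = 63; bond gives 237 − 121 = 116. Would deviate. ✗
Try competent → no bond, incompetent → bond:
  If types separate, no bond earns payment 237 and bond earns 63.
  Competent: no bond gives 237 − 0 = 237; bond gives 63 − 31 = 32. No deviation. ✓
  Incompetent: bond gives 63 − 121 = -58; no bond gives 237 − 0 = 237. Would deviate. ✗
Neither assignment is incentive-compatible.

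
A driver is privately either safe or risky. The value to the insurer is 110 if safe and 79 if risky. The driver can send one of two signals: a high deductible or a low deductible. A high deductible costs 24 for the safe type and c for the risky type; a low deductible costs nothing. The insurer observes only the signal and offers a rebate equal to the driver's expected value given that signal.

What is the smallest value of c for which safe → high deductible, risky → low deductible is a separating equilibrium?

Under separation: high deductible → safe (pays 110); low deductible → risky (pays 79).
Safe: 110 − 24 = 86 ≥ 79 − 0 = 79. Holds regardless of c. ✓
Risky: 79 − 0 ≥ 110 − c, so c ≥ 110 − 79 = 31.

31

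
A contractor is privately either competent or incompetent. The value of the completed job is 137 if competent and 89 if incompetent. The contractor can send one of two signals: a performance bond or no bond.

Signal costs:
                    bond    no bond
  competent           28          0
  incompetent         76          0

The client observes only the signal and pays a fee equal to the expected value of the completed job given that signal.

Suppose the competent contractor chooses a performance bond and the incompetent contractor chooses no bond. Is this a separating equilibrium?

Yes

If types separate, bond earns payment 137 and no bond earns 89.
Competent: bond gives 137 − 28 = 109; no bond gives 89 − 0 = 89. No deviation. ✓
Incompetent: no bond gives 89 − 0 = 89; bond gives 137 − 76 = 61. No deviation. ✓
Neither type gains from mimicking the other.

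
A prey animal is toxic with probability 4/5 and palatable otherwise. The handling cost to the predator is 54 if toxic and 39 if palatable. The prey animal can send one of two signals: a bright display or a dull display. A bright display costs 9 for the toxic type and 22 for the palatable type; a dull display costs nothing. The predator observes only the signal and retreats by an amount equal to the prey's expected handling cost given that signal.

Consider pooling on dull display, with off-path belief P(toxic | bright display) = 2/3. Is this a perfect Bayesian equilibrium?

On the equilibrium path (dull display) the predator holds the prior 4/5 and pays 4/5·54 + 1/5·39 = 51. Off-path (bright display) belief 2/3 gives 2/3·54 + 1/3·39 = 49.
Toxic: dull display gives 51 − 0 = 51; bright display gives 49 − 9 = 40. Stays. ✓
Palatable: dull display gives 51 − 0 = 51; bright display gives 49 − 22 = 27. Stays. ✓
Beliefs are Bayes-consistent on-path and both types best-respond.

Yes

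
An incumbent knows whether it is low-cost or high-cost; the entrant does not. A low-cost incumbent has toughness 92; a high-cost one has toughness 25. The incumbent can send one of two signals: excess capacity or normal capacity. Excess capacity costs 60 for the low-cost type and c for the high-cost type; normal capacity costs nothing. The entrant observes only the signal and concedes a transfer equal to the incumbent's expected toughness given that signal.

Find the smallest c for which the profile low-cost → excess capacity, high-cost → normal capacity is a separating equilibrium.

67

Under separation: excess capacity → low-cost (pays 92); normal capacity → high-cost (pays 25).
Low-cost: 92 − 60 = 32 ≥ 25 − 0 = 25. Holds regardless of c. ✓
High-cost: 25 − 0 ≥ 92 − c, so c ≥ 92 − 25 = 67.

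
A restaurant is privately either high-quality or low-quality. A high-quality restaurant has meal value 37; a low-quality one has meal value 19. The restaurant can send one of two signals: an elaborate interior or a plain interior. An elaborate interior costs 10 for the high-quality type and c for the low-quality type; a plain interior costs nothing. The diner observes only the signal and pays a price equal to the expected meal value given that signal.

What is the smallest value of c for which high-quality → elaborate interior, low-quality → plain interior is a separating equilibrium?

18

Under separation: elaborate interior → high-quality (pays 37); plain interior → low-quality (pays 19).
High-quality: 37 − 10 = 27 ≥ 19 − 0 = 19. Holds regardless of c. ✓
Low-quality: 19 − 0 ≥ 37 − c, so c ≥ 37 − 19 = 18.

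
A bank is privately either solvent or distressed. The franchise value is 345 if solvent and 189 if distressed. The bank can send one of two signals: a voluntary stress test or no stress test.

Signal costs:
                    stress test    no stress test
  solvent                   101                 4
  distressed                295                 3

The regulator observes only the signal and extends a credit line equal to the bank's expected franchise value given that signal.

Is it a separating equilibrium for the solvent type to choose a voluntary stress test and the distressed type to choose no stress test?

If types separate, stress test earns payment 345 and no stress test earns 189.
Solvent: stress test gives 345 − 101 = 244; no stress test gives 189 − 4 = 185. No deviation. ✓
Distressed: no stress test gives 189 − 3 = 186; stress test gives 345 − 295 = 50. No deviation. ✓
Neither type gains from mimicking the other.

Yes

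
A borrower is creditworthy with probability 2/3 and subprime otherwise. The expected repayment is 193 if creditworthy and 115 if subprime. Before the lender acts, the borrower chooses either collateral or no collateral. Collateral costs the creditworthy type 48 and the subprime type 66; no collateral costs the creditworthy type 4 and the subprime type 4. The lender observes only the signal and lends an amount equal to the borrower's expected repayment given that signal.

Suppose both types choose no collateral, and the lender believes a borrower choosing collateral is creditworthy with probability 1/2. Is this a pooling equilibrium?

Yes

On the equilibrium path (no collateral) the lender holds the prior 2/3 and pays 2/3·193 + 1/3·115 = 167. Off-path (collateral) belief 1/2 gives 1/2·193 + 1/2·115 = 154.
Creditworthy: no collateral gives 167 − 4 = 163; collateral gives 154 − 48 = 106. Stays. ✓
Subprime: no collateral gives 167 − 4 = 163; collateral gives 154 − 66 = 88. Stays. ✓
Beliefs are Bayes-consistent on-path and both types best-respond.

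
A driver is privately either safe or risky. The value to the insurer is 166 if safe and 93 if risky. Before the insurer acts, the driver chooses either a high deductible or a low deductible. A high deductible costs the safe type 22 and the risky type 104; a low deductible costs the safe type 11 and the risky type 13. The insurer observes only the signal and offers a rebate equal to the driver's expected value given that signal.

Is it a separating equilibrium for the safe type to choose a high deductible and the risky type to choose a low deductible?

Yes

If types separate, high deductible earns payment 166 and low deductible earns 93.
Safe: high deductible gives 166 − 22 = 144; low deductible gives 93 − 11 = 82. No deviation. ✓
Risky: low deductible gives 93 − 13 = 80; high deductible gives 166 − 104 = 62. No deviation. ✓
Neither type gains from mimicking the other.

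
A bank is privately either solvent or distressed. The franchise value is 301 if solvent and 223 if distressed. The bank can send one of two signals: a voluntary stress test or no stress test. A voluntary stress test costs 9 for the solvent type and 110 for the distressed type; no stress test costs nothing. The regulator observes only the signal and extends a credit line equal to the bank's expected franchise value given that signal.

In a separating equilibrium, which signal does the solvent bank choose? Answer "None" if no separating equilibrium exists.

stress test

Try solvent → stress test, distressed → no stress test:
  Under separation the regulator infers type exactly: stress test → solvent (pays 301), no stress test → distressed (pays 223).
  Solvent: stress test gives 301 − 9 = 292; no stress test gives 223 − 0 = 223. No deviation. ✓
  Distressed: no stress test gives 223 − 0 = 223; stress test gives 301 − 110 = 191. No deviation. ✓
Both hold — the solvent type sends stress test.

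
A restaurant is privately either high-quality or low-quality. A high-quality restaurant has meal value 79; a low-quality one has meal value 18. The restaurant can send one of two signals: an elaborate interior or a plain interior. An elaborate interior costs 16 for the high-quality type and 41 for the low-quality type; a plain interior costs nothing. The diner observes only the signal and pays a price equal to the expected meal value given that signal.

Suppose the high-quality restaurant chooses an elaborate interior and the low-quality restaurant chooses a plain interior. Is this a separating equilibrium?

No

Under separation the diner infers type exactly: elaborate interior → high-quality (pays 79), plain interior → low-quality (pays 18).
High-quality: elaborate interior gives 79 − 16 = 63; plain interior gives 18 − 0 = 18. No deviation. ✓
Low-quality: plain interior gives 18 − 0 = 18; elaborate interior gives 79 − 41 = 38. Would deviate. ✗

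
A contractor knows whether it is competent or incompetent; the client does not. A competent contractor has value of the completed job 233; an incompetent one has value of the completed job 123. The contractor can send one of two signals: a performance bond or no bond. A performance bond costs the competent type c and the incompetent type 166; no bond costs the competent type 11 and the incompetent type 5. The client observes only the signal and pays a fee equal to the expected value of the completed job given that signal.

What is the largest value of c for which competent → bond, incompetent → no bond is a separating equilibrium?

121

Under separation: bond → competent (pays 233); no bond → incompetent (pays 123).
Incompetent: 123 − 5 = 118 ≥ 233 − 166 = 67. Holds regardless of c. ✓
Competent: 233 − c ≥ 123 − 11, so c ≤ 233 − 112 = 121.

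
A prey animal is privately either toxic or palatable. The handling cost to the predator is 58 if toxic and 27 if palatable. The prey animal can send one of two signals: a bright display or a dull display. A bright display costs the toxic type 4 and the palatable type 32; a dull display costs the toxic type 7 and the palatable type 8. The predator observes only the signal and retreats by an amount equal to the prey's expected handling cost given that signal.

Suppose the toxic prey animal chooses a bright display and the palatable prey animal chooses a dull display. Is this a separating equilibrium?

Under separation the predator infers type exactly: bright display → toxic (pays 58), dull display → palatable (pays 27).
Toxic: bright display gives 58 − 4 = 54; dull display gives 27 − 7 = 20. No deviation. ✓
Palatable: dull display gives 27 − 8 = 19; bright display gives 58 − 32 = 26. Would deviate. ✗

No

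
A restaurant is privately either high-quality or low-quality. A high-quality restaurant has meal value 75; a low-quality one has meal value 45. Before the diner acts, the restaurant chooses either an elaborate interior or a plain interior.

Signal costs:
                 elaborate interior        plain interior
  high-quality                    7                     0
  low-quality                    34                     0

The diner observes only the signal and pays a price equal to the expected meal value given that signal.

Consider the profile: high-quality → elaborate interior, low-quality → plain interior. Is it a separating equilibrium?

Under separation the diner infers type exactly: elaborate interior → high-quality (pays 75), plain interior → low-quality (pays 45).
High-quality: elaborate interior gives 75 − 7 = 68; plain interior gives 45 − 0 = 45. No deviation. ✓
Low-quality: plain interior gives 45 − 0 = 45; elaborate interior gives 75 − 34 = 41. No deviation. ✓
Neither type gains from mimicking the other.

Yes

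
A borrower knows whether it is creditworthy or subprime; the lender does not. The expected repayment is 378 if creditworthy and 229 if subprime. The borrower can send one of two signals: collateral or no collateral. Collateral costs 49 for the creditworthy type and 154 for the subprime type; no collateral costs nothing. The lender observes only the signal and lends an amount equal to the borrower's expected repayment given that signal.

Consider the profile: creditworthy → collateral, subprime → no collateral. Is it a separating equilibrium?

Under separation the lender infers type exactly: collateral → creditworthy (pays 378), no collateral → subprime (pays 229).
Creditworthy: collateral gives 378 − 49 = 329; no collateral gives 229 − 0 = 229. No deviation. ✓
Subprime: no collateral gives 229 − 0 = 229; collateral gives 378 − 154 = 224. No deviation. ✓
Neither type gains from mimicking the other.

Yes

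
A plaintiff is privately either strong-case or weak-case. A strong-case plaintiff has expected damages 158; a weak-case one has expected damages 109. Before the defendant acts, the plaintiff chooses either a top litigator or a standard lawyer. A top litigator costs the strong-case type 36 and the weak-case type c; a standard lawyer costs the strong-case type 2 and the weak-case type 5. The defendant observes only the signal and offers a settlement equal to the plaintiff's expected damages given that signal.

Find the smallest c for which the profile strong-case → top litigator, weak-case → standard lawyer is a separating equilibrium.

54

Under separation: top litigator → strong-case (pays 158); standard lawyer → weak-case (pays 109).
Strong-case: 158 − 36 = 122 ≥ 109 − 2 = 107. Holds regardless of c. ✓
Weak-case: 109 − 5 ≥ 158 − c, so c ≥ 158 − 104 = 54.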